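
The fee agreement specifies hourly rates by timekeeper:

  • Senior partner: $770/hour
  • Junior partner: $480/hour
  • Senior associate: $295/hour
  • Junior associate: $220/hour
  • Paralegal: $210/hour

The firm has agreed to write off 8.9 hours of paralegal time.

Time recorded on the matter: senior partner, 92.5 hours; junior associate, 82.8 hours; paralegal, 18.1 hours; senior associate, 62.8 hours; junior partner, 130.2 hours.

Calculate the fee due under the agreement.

Senior partner: 92.5 × $770 = $71,225.00
Junior partner: 130.2 × $480 = $62,496.00
Senior associate: 62.8 × $295 = $18,526.00
Junior associate: 82.8 × $220 = $18,216.00
Paralegal: 18.1 × $210 = $3,801.00
Subtotal: $174,264.00
Write-off: 8.9 × $210 = $1,869.00
Total: $174,264.00 − $1,869.00 = $172,395.00

$172,395.00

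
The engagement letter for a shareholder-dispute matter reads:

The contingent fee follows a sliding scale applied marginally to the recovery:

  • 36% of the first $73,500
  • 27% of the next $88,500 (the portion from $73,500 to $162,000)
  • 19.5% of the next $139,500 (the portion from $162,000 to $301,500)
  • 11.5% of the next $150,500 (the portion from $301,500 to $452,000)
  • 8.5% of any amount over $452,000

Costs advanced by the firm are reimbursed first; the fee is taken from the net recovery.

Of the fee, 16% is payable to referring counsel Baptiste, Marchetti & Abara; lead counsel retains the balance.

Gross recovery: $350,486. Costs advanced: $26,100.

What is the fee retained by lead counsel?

Fee base (net of costs): $350,486 − $26,100 = $324,386
First $73,500 at 36% = $26,460.00
Next $88,500 at 27% = $23,895.00
Next $139,500 at 19.5% = $27,202.50
Remaining $22,886 at 11.5% = $2,631.89
Fee: $26,460.00 + $23,895.00 + $27,202.50 + $2,631.89 = $80,189.39
Referral share: 16% of $80,189.39 = $12,830.30; lead counsel retains $80,189.39 − $12,830.30 = $67,359.09.

$67,359.09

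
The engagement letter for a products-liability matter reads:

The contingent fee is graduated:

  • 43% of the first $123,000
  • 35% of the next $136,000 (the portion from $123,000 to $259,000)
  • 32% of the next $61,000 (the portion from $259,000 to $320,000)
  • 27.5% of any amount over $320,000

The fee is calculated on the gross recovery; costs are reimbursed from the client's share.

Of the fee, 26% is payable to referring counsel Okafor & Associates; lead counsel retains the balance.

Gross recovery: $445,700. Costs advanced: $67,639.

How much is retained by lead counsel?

Fee base is the gross recovery, $445,700; costs are reimbursed separately.
First $123,000 at 43% = $52,890.00
Next $136,000 at 35% = $47,600.00
Next $61,000 at 32% = $19,520.00
Remaining $125,700 at 27.5% = $34,567.50
Fee: $52,890.00 + $47,600.00 + $19,520.00 + $34,567.50 = $154,577.50
Referral share: 26% of $154,577.50 = $40,190.15; lead counsel retains $154,577.50 − $40,190.15 = $114,387.35.

$114,387.35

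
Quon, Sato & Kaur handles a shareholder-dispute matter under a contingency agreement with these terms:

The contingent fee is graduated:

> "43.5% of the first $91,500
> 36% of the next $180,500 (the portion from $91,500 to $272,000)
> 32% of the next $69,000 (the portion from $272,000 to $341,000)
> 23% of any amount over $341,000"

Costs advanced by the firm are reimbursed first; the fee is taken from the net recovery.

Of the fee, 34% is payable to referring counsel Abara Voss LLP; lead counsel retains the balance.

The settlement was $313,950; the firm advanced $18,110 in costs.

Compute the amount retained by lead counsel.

$74,191.46

Fee base (net of costs): $313,950 − $18,110 = $295,840
First $91,500 at 43.5% = $39,802.50
Next $180,500 at 36% = $64,980.00
Remaining $23,840 at 32% = $7,628.80
Fee: $39,802.50 + $64,980.00 + $7,628.80 = $112,411.30
Referral share: 34% of $112,411.30 = $38,219.84; lead counsel retains $112,411.30 − $38,219.84 = $74,191.46.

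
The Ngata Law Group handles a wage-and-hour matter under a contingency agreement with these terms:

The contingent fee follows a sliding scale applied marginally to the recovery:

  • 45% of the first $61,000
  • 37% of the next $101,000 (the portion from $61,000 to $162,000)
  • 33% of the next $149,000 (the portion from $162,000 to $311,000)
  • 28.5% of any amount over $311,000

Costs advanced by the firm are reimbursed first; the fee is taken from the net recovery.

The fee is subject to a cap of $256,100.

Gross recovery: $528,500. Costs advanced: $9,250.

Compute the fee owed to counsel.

Fee base (net of costs): $528,500 − $9,250 = $519,250
First $61,000 at 45% = $27,450.00
Next $101,000 at 37% = $37,370.00
Next $149,000 at 33% = $49,170.00
Remaining $208,250 at 28.5% = $59,351.25
Fee: $27,450.00 + $37,370.00 + $49,170.00 + $59,351.25 = $173,341.25
$173,341.25 is under the $256,100 cap.

$173,341.25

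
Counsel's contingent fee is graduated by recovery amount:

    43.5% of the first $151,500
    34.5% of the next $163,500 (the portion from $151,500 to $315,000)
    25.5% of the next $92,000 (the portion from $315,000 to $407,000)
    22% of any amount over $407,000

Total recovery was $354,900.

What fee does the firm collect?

$132,484.50

First $151,500 at 43.5% = $65,902.50
Next $163,500 at 34.5% = $56,407.50
Remaining $39,900 at 25.5% = $10,174.50
Fee: $65,902.50 + $56,407.50 + $10,174.50 = $132,484.50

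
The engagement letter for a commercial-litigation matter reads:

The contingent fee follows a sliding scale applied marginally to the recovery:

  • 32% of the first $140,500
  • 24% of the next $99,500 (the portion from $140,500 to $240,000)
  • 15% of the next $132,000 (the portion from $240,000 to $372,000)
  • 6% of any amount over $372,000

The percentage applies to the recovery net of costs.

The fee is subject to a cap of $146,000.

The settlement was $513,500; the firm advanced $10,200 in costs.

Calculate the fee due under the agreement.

$96,518.00

Fee base (net of costs): $513,500 − $10,200 = $503,300
First $140,500 at 32% = $44,960.00
Next $99,500 at 24% = $23,880.00
Next $132,000 at 15% = $19,800.00
Remaining $131,300 at 6% = $7,878.00
Fee: $44,960.00 + $23,880.00 + $19,800.00 + $7,878.00 = $96,518.00
$96,518.00 is under the $146,000 cap.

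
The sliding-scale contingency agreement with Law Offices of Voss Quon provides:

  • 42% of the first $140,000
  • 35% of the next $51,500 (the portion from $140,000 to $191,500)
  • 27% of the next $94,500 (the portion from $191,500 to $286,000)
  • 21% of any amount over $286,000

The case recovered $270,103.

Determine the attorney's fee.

$98,047.81

First $140,000 at 42% = $58,800.00
Next $51,500 at 35% = $18,025.00
Remaining $78,603 at 27% = $21,222.81
Fee: $58,800.00 + $18,025.00 + $21,222.81 = $98,047.81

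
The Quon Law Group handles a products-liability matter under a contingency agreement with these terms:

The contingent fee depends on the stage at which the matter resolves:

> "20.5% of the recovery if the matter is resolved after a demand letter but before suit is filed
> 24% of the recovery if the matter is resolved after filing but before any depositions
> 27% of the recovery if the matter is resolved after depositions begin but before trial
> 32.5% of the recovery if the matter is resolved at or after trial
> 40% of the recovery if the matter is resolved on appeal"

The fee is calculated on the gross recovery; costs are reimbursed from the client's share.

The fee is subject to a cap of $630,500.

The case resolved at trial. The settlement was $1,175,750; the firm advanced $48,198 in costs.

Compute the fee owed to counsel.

Fee base is the gross recovery, $1,175,750; costs are reimbursed separately.
The matter resolved at trial, so the 32.5% rate applies.
$1,175,750 × 32.5% = $382,118.75
$382,118.75 is under the $630,500 cap.

$382,118.75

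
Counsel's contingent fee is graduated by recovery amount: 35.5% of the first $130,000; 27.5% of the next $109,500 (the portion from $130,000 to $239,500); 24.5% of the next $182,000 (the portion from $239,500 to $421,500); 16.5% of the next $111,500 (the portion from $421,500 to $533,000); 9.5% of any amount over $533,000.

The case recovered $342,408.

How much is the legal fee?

First $130,000 at 35.5% = $46,150.00
Next $109,500 at 27.5% = $30,112.50
Remaining $102,908 at 24.5% = $25,212.46
Fee: $46,150.00 + $30,112.50 + $25,212.46 = $101,474.96

$101,474.96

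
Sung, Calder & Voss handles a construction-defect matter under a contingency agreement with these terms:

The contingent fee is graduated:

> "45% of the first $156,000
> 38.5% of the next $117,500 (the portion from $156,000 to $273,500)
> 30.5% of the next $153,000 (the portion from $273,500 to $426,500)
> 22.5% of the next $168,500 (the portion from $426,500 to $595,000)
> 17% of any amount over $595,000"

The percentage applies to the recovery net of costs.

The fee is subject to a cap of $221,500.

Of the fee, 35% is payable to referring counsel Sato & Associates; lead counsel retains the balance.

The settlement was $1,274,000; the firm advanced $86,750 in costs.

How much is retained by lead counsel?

Fee base (net of costs): $1,274,000 − $86,750 = $1,187,250
First $156,000 at 45% = $70,200.00
Next $117,500 at 38.5% = $45,237.50
Next $153,000 at 30.5% = $46,665.00
Next $168,500 at 22.5% = $37,912.50
Remaining $592,250 at 17% = $100,682.50
Fee: $70,200.00 + $45,237.50 + $46,665.00 + $37,912.50 + $100,682.50 = $300,697.50
$300,697.50 exceeds the $221,500 cap, so the fee is capped at $221,500.00.
Referral share: 35% of $221,500.00 = $77,525.00; lead counsel retains $221,500.00 − $77,525.00 = $143,975.00.

$143,975.00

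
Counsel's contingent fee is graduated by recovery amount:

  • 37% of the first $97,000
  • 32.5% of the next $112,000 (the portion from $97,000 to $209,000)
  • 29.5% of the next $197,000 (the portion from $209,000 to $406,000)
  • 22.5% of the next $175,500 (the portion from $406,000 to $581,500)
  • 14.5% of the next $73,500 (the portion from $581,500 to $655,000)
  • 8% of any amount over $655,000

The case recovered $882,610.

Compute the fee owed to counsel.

First $97,000 at 37% = $35,890.00
Next $112,000 at 32.5% = $36,400.00
Next $197,000 at 29.5% = $58,115.00
Next $175,500 at 22.5% = $39,487.50
Next $73,500 at 14.5% = $10,657.50
Remaining $227,610 at 8% = $18,208.80
Fee: $35,890.00 + $36,400.00 + $58,115.00 + $39,487.50 + $10,657.50 + $18,208.80 = $198,758.80

$198,758.80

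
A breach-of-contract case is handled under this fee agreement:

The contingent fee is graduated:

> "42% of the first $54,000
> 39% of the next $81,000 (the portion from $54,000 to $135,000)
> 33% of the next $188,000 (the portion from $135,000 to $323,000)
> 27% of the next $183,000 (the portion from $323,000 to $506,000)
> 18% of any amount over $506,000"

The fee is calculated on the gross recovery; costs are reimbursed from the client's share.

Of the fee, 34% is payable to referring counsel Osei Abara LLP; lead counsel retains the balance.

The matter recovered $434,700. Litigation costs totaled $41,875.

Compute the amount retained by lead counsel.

$96,669.54

Fee base is the gross recovery, $434,700; costs are reimbursed separately.
First $54,000 at 42% = $22,680.00
Next $81,000 at 39% = $31,590.00
Next $188,000 at 33% = $62,040.00
Remaining $111,700 at 27% = $30,159.00
Fee: $22,680.00 + $31,590.00 + $62,040.00 + $30,159.00 = $146,469.00
Referral share: 34% of $146,469.00 = $49,799.46; lead counsel retains $146,469.00 − $49,799.46 = $96,669.54.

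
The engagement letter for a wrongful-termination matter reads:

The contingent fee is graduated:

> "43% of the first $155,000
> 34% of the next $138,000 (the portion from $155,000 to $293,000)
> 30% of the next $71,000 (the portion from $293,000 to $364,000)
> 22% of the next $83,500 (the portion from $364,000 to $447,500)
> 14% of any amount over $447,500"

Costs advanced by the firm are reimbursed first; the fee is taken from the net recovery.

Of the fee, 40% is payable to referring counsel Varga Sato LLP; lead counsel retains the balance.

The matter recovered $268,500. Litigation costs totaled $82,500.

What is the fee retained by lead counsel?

$46,314.00

Fee base (net of costs): $268,500 − $82,500 = $186,000
First $155,000 at 43% = $66,650.00
Remaining $31,000 at 34% = $10,540.00
Fee: $66,650.00 + $10,540.00 = $77,190.00
Referral share: 40% of $77,190.00 = $30,876.00; lead counsel retains $77,190.00 − $30,876.00 = $46,314.00.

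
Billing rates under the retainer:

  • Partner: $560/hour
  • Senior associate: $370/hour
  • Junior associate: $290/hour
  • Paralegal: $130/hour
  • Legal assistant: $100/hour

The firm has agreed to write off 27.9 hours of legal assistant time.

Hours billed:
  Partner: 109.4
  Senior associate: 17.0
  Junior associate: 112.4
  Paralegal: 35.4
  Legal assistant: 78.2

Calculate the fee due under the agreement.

Partner: 109.4 × $560 = $61,264.00
Senior associate: 17.0 × $370 = $6,290.00
Junior associate: 112.4 × $290 = $32,596.00
Paralegal: 35.4 × $130 = $4,602.00
Legal assistant: 78.2 × $100 = $7,820.00
Subtotal: $112,572.00
Write-off: 27.9 × $100 = $2,790.00
Total: $112,572.00 − $2,790.00 = $109,782.00

$109,782.00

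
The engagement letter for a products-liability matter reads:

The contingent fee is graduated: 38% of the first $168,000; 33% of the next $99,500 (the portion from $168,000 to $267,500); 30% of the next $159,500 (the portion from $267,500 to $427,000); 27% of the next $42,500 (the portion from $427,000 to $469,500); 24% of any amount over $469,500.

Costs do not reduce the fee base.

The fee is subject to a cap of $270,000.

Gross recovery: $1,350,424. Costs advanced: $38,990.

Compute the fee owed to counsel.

$270,000.00

Fee base is the gross recovery, $1,350,424; costs are reimbursed separately.
First $168,000 at 38% = $63,840.00
Next $99,500 at 33% = $32,835.00
Next $159,500 at 30% = $47,850.00
Next $42,500 at 27% = $11,475.00
Remaining $880,924 at 24% = $211,421.76
Fee: $63,840.00 + $32,835.00 + $47,850.00 + $11,475.00 + $211,421.76 = $367,421.76
$367,421.76 exceeds the $270,000 cap, so the fee is capped at $270,000.00.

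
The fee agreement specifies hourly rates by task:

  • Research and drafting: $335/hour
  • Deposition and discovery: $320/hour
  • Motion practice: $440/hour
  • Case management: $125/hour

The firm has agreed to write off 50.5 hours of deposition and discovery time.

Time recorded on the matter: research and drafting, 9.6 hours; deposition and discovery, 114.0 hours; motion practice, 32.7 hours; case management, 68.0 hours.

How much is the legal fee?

Research and drafting: 9.6 × $335 = $3,216.00
Deposition and discovery: 114.0 × $320 = $36,480.00
Motion practice: 32.7 × $440 = $14,388.00
Case management: 68.0 × $125 = $8,500.00
Subtotal: $62,584.00
Write-off: 50.5 × $320 = $16,160.00
Total: $62,584.00 − $16,160.00 = $46,424.00

$46,424.00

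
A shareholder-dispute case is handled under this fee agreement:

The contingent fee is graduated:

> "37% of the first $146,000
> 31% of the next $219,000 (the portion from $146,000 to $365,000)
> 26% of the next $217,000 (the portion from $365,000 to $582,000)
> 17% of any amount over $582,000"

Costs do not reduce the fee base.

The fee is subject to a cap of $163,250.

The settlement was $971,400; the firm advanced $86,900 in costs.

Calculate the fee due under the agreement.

$163,250.00

Fee base is the gross recovery, $971,400; costs are reimbursed separately.
First $146,000 at 37% = $54,020.00
Next $219,000 at 31% = $67,890.00
Next $217,000 at 26% = $56,420.00
Remaining $389,400 at 17% = $66,198.00
Fee: $54,020.00 + $67,890.00 + $56,420.00 + $66,198.00 = $244,528.00
$244,528.00 exceeds the $163,250 cap, so the fee is capped at $163,250.00.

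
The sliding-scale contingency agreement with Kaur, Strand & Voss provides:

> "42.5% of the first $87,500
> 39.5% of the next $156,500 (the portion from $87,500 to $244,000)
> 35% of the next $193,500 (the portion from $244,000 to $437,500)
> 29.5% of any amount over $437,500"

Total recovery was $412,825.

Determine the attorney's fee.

First $87,500 at 42.5% = $37,187.50
Next $156,500 at 39.5% = $61,817.50
Remaining $168,825 at 35% = $59,088.75
Fee: $37,187.50 + $61,817.50 + $59,088.75 = $158,093.75

$158,093.75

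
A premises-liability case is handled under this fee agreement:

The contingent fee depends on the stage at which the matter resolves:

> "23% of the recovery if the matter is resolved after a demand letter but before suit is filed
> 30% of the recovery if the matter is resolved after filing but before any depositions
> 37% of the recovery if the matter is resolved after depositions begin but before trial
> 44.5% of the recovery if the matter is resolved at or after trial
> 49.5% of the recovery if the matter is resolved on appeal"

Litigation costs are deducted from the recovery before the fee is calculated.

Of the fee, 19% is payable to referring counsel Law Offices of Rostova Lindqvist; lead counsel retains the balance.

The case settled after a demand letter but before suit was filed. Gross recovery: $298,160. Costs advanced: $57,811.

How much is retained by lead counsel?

$44,777.02

Fee base (net of costs): $298,160 − $57,811 = $240,349
The matter settled after a demand letter but before suit was filed, so the 23% rate applies.
$240,349 × 23% = $55,280.27
Referral share: 19% of $55,280.27 = $10,503.25; lead counsel retains $55,280.27 − $10,503.25 = $44,777.02.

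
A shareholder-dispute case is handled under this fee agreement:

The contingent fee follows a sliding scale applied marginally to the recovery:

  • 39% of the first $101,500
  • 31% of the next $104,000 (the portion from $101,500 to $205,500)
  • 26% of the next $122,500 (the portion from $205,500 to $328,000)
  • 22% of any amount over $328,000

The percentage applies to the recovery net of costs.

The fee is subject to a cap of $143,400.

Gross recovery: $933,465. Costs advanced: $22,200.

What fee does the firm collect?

Fee base (net of costs): $933,465 − $22,200 = $911,265
First $101,500 at 39% = $39,585.00
Next $104,000 at 31% = $32,240.00
Next $122,500 at 26% = $31,850.00
Remaining $583,265 at 22% = $128,318.30
Fee: $39,585.00 + $32,240.00 + $31,850.00 + $128,318.30 = $231,993.30
$231,993.30 exceeds the $143,400 cap, so the fee is capped at $143,400.00.

$143,400.00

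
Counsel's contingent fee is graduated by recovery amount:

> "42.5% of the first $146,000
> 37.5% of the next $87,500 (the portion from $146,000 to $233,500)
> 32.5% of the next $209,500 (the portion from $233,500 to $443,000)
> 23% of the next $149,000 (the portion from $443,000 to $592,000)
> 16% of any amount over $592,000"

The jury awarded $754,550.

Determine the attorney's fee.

First $146,000 at 42.5% = $62,050.00
Next $87,500 at 37.5% = $32,812.50
Next $209,500 at 32.5% = $68,087.50
Next $149,000 at 23% = $34,270.00
Remaining $162,550 at 16% = $26,008.00
Fee: $62,050.00 + $32,812.50 + $68,087.50 + $34,270.00 + $26,008.00 = $223,228.00

$223,228.00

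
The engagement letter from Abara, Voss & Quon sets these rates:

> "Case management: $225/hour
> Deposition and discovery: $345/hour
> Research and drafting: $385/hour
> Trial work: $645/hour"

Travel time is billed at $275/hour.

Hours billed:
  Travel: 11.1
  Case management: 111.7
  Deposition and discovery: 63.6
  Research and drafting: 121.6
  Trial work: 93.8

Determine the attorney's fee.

$157,444.00

Case management: 111.7 × $225 = $25,132.50
Deposition and discovery: 63.6 × $345 = $21,942.00
Research and drafting: 121.6 × $385 = $46,816.00
Trial work: 93.8 × $645 = $60,501.00
Subtotal: $25,132.50 + $21,942.00 + $46,816.00 + $60,501.00 = $154,391.50
Travel: 11.1 × $275 = $3,052.50
Total: $154,391.50 + $3,052.50 = $157,444.00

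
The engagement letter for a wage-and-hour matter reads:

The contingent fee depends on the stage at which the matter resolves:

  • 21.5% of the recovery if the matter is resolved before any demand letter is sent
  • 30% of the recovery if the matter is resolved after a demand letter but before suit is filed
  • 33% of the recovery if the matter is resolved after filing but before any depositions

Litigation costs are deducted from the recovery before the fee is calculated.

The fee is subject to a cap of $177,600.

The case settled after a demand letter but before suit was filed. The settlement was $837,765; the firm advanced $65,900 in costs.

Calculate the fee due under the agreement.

Fee base (net of costs): $837,765 − $65,900 = $771,865
The matter settled after a demand letter but before suit was filed, so the 30% rate applies.
$771,865 × 30% = $231,559.50
$231,559.50 exceeds the $177,600 cap, so the fee is capped at $177,600.00.

$177,600.00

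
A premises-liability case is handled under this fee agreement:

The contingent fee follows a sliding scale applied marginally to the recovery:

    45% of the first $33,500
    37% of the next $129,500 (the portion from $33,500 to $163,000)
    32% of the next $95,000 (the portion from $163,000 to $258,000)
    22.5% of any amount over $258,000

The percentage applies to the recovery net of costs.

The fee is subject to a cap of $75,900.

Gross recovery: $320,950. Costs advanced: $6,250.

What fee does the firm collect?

Fee base (net of costs): $320,950 − $6,250 = $314,700
First $33,500 at 45% = $15,075.00
Next $129,500 at 37% = $47,915.00
Next $95,000 at 32% = $30,400.00
Remaining $56,700 at 22.5% = $12,757.50
Fee: $15,075.00 + $47,915.00 + $30,400.00 + $12,757.50 = $106,147.50
$106,147.50 exceeds the $75,900 cap, so the fee is capped at $75,900.00.

$75,900.00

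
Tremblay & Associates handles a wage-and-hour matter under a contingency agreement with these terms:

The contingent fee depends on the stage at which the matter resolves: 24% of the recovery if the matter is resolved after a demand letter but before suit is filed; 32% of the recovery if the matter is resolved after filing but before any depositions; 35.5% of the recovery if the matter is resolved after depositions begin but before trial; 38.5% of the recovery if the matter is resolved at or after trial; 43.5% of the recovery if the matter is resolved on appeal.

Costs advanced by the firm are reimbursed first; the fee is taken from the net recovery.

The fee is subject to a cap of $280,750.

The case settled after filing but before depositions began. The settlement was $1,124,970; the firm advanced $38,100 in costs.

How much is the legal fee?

$280,750.00

Fee base (net of costs): $1,124,970 − $38,100 = $1,086,870
The matter settled after filing but before depositions began, so the 32% rate applies.
$1,086,870 × 32% = $347,798.40
$347,798.40 exceeds the $280,750 cap, so the fee is capped at $280,750.00.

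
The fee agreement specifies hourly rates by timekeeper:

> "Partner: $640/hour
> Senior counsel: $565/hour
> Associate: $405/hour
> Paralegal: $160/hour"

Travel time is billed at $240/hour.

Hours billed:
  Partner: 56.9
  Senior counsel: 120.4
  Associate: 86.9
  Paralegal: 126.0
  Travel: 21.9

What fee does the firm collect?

Partner: 56.9 × $640 = $36,416.00
Senior counsel: 120.4 × $565 = $68,026.00
Associate: 86.9 × $405 = $35,194.50
Paralegal: 126.0 × $160 = $20,160.00
Subtotal: $36,416.00 + $68,026.00 + $35,194.50 + $20,160.00 = $159,796.50
Travel: 21.9 × $240 = $5,256.00
Total: $159,796.50 + $5,256.00 = $165,052.50

$165,052.50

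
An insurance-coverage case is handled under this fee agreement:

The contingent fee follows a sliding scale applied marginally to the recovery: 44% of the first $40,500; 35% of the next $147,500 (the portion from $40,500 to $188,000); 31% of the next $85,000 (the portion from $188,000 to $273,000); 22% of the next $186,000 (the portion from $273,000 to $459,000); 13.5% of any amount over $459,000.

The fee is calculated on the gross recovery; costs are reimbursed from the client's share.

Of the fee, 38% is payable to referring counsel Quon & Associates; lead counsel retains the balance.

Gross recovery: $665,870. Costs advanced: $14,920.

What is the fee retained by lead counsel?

$102,078.32

Fee base is the gross recovery, $665,870; costs are reimbursed separately.
First $40,500 at 44% = $17,820.00
Next $147,500 at 35% = $51,625.00
Next $85,000 at 31% = $26,350.00
Next $186,000 at 22% = $40,920.00
Remaining $206,870 at 13.5% = $27,927.45
Fee: $17,820.00 + $51,625.00 + $26,350.00 + $40,920.00 + $27,927.45 = $164,642.45
Referral share: 38% of $164,642.45 = $62,564.13; lead counsel retains $164,642.45 − $62,564.13 = $102,078.32.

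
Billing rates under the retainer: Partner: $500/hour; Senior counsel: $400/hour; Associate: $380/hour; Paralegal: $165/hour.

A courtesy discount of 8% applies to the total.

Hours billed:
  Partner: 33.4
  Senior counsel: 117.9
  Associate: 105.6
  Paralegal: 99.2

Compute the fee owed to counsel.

Partner: 33.4 × $500 = $16,700.00
Senior counsel: 117.9 × $400 = $47,160.00
Associate: 105.6 × $380 = $40,128.00
Paralegal: 99.2 × $165 = $16,368.00
Subtotal: $120,356.00
Less 8% discount: −$9,628.48
Total: $120,356.00 − $9,628.48 = $110,727.52

$110,727.52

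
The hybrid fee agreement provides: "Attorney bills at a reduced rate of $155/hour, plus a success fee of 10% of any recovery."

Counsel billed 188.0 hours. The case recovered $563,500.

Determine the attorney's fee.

$85,490.00

Hourly: 188.0 × $155 = $29,140.00
Success fee: 10% of $563,500 = $56,350.00
Total: $29,140.00 + $56,350.00 = $85,490.00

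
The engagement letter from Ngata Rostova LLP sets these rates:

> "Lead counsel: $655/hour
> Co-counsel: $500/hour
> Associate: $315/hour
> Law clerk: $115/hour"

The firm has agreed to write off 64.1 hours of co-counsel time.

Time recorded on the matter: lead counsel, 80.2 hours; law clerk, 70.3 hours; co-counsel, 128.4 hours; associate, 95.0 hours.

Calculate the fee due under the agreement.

Lead counsel: 80.2 × $655 = $52,531.00
Co-counsel: 128.4 × $500 = $64,200.00
Associate: 95.0 × $315 = $29,925.00
Law clerk: 70.3 × $115 = $8,084.50
Subtotal: $154,740.50
Write-off: 64.1 × $500 = $32,050.00
Total: $154,740.50 − $32,050.00 = $122,690.50

$122,690.50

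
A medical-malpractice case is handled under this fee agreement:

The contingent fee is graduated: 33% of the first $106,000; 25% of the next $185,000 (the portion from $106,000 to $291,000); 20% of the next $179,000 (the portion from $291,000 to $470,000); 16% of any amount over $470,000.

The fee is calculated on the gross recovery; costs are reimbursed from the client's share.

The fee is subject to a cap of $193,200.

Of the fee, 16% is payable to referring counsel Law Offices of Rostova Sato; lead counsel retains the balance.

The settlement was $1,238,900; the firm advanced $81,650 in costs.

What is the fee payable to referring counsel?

Fee base is the gross recovery, $1,238,900; costs are reimbursed separately.
First $106,000 at 33% = $34,980.00
Next $185,000 at 25% = $46,250.00
Next $179,000 at 20% = $35,800.00
Remaining $768,900 at 16% = $123,024.00
Fee: $34,980.00 + $46,250.00 + $35,800.00 + $123,024.00 = $240,054.00
$240,054.00 exceeds the $193,200 cap, so the fee is capped at $193,200.00.
Referral share: 16% of $193,200.00 = $30,912.00; lead counsel retains $193,200.00 − $30,912.00 = $162,288.00.

$30,912.00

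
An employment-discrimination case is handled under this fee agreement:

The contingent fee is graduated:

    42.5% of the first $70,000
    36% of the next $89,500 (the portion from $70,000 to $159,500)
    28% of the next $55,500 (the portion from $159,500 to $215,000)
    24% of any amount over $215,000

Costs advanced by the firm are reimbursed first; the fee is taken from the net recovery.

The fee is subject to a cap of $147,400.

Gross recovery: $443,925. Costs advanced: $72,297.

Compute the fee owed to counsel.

$115,100.72

Fee base (net of costs): $443,925 − $72,297 = $371,628
First $70,000 at 42.5% = $29,750.00
Next $89,500 at 36% = $32,220.00
Next $55,500 at 28% = $15,540.00
Remaining $156,628 at 24% = $37,590.72
Fee: $29,750.00 + $32,220.00 + $15,540.00 + $37,590.72 = $115,100.72
$115,100.72 is under the $147,400 cap.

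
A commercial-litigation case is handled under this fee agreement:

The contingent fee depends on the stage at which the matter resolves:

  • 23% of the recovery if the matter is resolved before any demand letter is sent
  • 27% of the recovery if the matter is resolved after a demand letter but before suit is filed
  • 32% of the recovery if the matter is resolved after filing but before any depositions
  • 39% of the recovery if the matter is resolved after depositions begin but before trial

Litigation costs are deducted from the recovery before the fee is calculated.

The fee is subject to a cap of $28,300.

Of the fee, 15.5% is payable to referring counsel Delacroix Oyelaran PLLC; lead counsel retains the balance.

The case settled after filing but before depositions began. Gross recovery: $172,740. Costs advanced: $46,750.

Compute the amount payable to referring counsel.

$4,386.50

Fee base (net of costs): $172,740 − $46,750 = $125,990
The matter settled after filing but before depositions began, so the 32% rate applies.
$125,990 × 32% = $40,316.80
$40,316.80 exceeds the $28,300 cap, so the fee is capped at $28,300.00.
Referral share: 15.5% of $28,300.00 = $4,386.50; lead counsel retains $28,300.00 − $4,386.50 = $23,913.50.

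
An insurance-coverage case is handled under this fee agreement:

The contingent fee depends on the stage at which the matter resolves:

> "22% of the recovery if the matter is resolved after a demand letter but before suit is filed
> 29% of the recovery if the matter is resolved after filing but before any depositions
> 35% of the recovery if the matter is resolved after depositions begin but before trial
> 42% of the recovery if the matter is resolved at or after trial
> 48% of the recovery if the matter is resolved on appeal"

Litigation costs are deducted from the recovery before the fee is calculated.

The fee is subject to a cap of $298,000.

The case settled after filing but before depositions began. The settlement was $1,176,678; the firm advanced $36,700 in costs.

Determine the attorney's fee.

$298,000.00

Fee base (net of costs): $1,176,678 − $36,700 = $1,139,978
The matter settled after filing but before depositions began, so the 29% rate applies.
$1,139,978 × 29% = $330,593.62
$330,593.62 exceeds the $298,000 cap, so the fee is capped at $298,000.00.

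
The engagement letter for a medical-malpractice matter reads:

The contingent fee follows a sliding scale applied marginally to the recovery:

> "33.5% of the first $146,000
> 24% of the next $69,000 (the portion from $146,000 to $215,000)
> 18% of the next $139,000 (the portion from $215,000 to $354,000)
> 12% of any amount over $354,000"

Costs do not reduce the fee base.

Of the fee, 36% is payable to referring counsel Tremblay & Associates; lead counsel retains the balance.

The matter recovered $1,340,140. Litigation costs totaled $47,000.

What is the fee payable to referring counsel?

Fee base is the gross recovery, $1,340,140; costs are reimbursed separately.
First $146,000 at 33.5% = $48,910.00
Next $69,000 at 24% = $16,560.00
Next $139,000 at 18% = $25,020.00
Remaining $986,140 at 12% = $118,336.80
Fee: $48,910.00 + $16,560.00 + $25,020.00 + $118,336.80 = $208,826.80
Referral share: 36% of $208,826.80 = $75,177.65; lead counsel retains $208,826.80 − $75,177.65 = $133,649.15.

$75,177.65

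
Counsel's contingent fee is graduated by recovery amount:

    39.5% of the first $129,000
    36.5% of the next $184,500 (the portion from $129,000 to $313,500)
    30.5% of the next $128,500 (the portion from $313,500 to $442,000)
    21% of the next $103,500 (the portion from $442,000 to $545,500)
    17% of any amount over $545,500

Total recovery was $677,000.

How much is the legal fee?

First $129,000 at 39.5% = $50,955.00
Next $184,500 at 36.5% = $67,342.50
Next $128,500 at 30.5% = $39,192.50
Next $103,500 at 21% = $21,735.00
Remaining $131,500 at 17% = $22,355.00
Fee: $50,955.00 + $67,342.50 + $39,192.50 + $21,735.00 + $22,355.00 = $201,580.00

$201,580.00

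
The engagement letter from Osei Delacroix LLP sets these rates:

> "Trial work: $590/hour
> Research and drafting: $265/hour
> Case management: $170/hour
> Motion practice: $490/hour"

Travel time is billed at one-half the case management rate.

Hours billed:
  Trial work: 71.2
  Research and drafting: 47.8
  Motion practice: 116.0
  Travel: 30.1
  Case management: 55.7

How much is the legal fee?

Trial work: 71.2 × $590 = $42,008.00
Research and drafting: 47.8 × $265 = $12,667.00
Case management: 55.7 × $170 = $9,469.00
Motion practice: 116.0 × $490 = $56,840.00
Subtotal: $42,008.00 + $12,667.00 + $9,469.00 + $56,840.00 = $120,984.00
Travel: 30.1 × ($170 ÷ 2) = 30.1 × $85.00 = $2,558.50
Total: $120,984.00 + $2,558.50 = $123,542.50

$123,542.50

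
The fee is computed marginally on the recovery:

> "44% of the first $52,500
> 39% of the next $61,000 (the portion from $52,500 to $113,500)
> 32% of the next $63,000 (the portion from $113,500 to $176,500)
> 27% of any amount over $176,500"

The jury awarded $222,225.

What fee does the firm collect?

First $52,500 at 44% = $23,100.00
Next $61,000 at 39% = $23,790.00
Next $63,000 at 32% = $20,160.00
Remaining $45,725 at 27% = $12,345.75
Fee: $23,100.00 + $23,790.00 + $20,160.00 + $12,345.75 = $79,395.75

$79,395.75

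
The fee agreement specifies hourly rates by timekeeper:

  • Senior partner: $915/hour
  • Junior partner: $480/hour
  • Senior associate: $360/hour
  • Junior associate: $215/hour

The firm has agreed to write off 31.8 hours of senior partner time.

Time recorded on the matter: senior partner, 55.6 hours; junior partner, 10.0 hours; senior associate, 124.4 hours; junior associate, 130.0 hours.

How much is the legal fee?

$99,311.00

Senior partner: 55.6 × $915 = $50,874.00
Junior partner: 10.0 × $480 = $4,800.00
Senior associate: 124.4 × $360 = $44,784.00
Junior associate: 130.0 × $215 = $27,950.00
Subtotal: $128,408.00
Write-off: 31.8 × $915 = $29,097.00
Total: $128,408.00 − $29,097.00 = $99,311.00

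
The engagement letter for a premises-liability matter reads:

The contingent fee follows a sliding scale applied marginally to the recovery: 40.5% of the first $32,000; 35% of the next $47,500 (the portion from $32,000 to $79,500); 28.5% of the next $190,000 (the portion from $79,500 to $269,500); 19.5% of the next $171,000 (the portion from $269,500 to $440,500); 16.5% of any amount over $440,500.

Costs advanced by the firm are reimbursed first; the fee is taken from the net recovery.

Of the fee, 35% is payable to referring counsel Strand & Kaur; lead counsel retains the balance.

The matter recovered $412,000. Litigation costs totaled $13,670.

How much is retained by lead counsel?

$70,756.95

Fee base (net of costs): $412,000 − $13,670 = $398,330
First $32,000 at 40.5% = $12,960.00
Next $47,500 at 35% = $16,625.00
Next $190,000 at 28.5% = $54,150.00
Remaining $128,830 at 19.5% = $25,121.85
Fee: $12,960.00 + $16,625.00 + $54,150.00 + $25,121.85 = $108,856.85
Referral share: 35% of $108,856.85 = $38,099.90; lead counsel retains $108,856.85 − $38,099.90 = $70,756.95.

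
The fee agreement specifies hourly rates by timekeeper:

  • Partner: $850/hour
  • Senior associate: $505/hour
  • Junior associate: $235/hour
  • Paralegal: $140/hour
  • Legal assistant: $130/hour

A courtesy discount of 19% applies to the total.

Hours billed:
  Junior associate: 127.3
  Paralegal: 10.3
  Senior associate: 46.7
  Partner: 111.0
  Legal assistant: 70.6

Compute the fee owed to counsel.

Partner: 111.0 × $850 = $94,350.00
Senior associate: 46.7 × $505 = $23,583.50
Junior associate: 127.3 × $235 = $29,915.50
Paralegal: 10.3 × $140 = $1,442.00
Legal assistant: 70.6 × $130 = $9,178.00
Subtotal: $158,469.00
Less 19% discount: −$30,109.11
Total: $158,469.00 − $30,109.11 = $128,359.89

$128,359.89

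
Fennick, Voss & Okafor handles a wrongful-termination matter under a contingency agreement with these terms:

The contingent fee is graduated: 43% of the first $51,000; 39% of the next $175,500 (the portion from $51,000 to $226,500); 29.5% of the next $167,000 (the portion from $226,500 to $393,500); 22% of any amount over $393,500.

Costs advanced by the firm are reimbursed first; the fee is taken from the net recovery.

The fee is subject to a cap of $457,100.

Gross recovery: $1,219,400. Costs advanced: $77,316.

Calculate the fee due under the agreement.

Fee base (net of costs): $1,219,400 − $77,316 = $1,142,084
First $51,000 at 43% = $21,930.00
Next $175,500 at 39% = $68,445.00
Next $167,000 at 29.5% = $49,265.00
Remaining $748,584 at 22% = $164,688.48
Fee: $21,930.00 + $68,445.00 + $49,265.00 + $164,688.48 = $304,328.48
$304,328.48 is under the $457,100 cap.

$304,328.48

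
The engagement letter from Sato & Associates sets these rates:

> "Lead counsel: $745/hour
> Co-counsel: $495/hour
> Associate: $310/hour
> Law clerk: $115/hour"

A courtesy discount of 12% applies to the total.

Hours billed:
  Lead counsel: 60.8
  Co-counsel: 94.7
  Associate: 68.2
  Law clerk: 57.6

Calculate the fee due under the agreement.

Lead counsel: 60.8 × $745 = $45,296.00
Co-counsel: 94.7 × $495 = $46,876.50
Associate: 68.2 × $310 = $21,142.00
Law clerk: 57.6 × $115 = $6,624.00
Subtotal: $119,938.50
Less 12% discount: −$14,392.62
Total: $119,938.50 − $14,392.62 = $105,545.88

$105,545.88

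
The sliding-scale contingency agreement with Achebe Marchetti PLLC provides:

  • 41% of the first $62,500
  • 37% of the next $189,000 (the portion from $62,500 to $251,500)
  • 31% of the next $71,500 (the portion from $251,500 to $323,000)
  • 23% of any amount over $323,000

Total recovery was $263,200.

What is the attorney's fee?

First $62,500 at 41% = $25,625.00
Next $189,000 at 37% = $69,930.00
Remaining $11,700 at 31% = $3,627.00
Fee: $25,625.00 + $69,930.00 + $3,627.00 = $99,182.00

$99,182.00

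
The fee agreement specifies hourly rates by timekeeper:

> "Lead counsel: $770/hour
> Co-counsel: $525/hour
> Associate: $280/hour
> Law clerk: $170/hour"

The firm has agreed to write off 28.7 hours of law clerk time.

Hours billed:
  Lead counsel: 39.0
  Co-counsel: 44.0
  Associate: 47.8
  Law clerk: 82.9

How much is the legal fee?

$75,728.00

Lead counsel: 39.0 × $770 = $30,030.00
Co-counsel: 44.0 × $525 = $23,100.00
Associate: 47.8 × $280 = $13,384.00
Law clerk: 82.9 × $170 = $14,093.00
Subtotal: $80,607.00
Write-off: 28.7 × $170 = $4,879.00
Total: $80,607.00 − $4,879.00 = $75,728.00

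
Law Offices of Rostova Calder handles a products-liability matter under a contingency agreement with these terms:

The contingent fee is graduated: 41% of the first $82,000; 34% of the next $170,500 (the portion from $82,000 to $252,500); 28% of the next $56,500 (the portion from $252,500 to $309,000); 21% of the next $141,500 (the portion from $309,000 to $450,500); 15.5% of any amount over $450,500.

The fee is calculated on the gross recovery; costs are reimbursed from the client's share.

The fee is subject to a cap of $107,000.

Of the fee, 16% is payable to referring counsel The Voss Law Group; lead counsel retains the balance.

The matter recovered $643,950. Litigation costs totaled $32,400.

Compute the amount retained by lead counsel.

Fee base is the gross recovery, $643,950; costs are reimbursed separately.
First $82,000 at 41% = $33,620.00
Next $170,500 at 34% = $57,970.00
Next $56,500 at 28% = $15,820.00
Next $141,500 at 21% = $29,715.00
Remaining $193,450 at 15.5% = $29,984.75
Fee: $33,620.00 + $57,970.00 + $15,820.00 + $29,715.00 + $29,984.75 = $167,109.75
$167,109.75 exceeds the $107,000 cap, so the fee is capped at $107,000.00.
Referral share: 16% of $107,000.00 = $17,120.00; lead counsel retains $107,000.00 − $17,120.00 = $89,880.00.

$89,880.00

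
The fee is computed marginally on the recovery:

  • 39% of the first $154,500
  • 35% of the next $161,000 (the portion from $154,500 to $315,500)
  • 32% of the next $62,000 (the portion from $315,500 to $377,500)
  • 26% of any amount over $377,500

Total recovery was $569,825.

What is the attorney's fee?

First $154,500 at 39% = $60,255.00
Next $161,000 at 35% = $56,350.00
Next $62,000 at 32% = $19,840.00
Remaining $192,325 at 26% = $50,004.50
Fee: $60,255.00 + $56,350.00 + $19,840.00 + $50,004.50 = $186,449.50

$186,449.50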